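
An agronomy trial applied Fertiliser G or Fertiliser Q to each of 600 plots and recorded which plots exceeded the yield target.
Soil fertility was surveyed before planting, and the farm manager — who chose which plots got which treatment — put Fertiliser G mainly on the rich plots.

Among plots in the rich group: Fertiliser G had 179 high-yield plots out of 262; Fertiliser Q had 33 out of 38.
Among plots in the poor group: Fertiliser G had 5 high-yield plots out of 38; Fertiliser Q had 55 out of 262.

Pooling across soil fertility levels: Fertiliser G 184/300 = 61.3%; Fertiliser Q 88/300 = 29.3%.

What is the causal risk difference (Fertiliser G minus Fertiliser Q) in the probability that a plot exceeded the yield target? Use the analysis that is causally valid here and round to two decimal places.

-0.13

Within every soil fertility level Fertiliser Q has the higher rate, yet pooled Fertiliser G does — Simpson's reversal.
Soil fertility differs across fertilisers for reasons unrelated to any effect of the fertiliser itself, and it separately predicts the outcome — a classic confounder. We must compare within soil fertility levels.
Adjusting over the population distribution of soil fertility: 0.500·(0.683−0.868) + 0.500·(0.132−0.210) = -0.132.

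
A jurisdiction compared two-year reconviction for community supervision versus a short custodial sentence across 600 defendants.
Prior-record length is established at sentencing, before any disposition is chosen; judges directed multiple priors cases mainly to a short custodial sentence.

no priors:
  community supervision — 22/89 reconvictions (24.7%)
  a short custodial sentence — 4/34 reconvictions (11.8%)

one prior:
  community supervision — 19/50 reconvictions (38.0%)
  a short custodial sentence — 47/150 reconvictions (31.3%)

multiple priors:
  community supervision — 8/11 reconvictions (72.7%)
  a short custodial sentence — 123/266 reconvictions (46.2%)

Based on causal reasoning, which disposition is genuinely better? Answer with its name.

The prior-record length-specific comparison favours a short custodial sentence throughout, but the pooled figures favour community supervision. The question is whether to condition on prior-record length.
Here prior-record length is a common cause — it drives both which disposition a case falls under and the outcome. The crude comparison mixes populations; the stratum-specific rates are the causally relevant ones.
Within each level — no priors: 24.7% vs 11.8%; one prior: 38.0% vs 31.3%; multiple priors: 72.7% vs 46.2% — a short custodial sentence is lower every time.

a short custodial sentence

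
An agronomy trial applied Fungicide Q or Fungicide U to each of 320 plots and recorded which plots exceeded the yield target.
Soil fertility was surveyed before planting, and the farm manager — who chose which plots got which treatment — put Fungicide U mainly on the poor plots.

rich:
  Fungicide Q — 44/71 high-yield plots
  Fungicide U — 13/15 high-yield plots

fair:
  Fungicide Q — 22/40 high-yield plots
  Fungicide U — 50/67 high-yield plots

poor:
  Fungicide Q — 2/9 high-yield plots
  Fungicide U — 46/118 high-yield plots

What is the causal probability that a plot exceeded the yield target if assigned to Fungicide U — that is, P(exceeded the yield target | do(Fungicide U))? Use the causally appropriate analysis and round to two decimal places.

Within every soil fertility level Fungicide U has the higher rate, yet pooled Fungicide Q does — Simpson's reversal.
Here soil fertility is a common cause — it drives both which fungicide a case falls under and the outcome. The crude comparison mixes populations; the stratum-specific rates are the causally relevant ones.
Standardising Fungicide U to the population soil fertility mix: 0.269·13/15 + 0.334·50/67 + 0.397·46/118 = 0.637.

0.64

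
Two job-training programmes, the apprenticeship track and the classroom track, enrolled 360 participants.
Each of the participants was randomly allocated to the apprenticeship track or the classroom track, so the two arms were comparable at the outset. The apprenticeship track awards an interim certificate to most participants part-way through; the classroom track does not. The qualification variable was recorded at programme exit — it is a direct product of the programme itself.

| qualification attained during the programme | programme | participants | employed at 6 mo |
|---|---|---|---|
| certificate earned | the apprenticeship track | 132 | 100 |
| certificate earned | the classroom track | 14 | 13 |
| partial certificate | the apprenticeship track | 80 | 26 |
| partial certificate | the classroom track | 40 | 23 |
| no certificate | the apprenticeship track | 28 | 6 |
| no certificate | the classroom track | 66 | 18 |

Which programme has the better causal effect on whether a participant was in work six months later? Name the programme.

the apprenticeship track

Qualification attained during the programme lies on the pathway programme → qualification attained during the programme → outcome, so adjusting for it blocks the indirect effect. For the total causal effect of programme, use the unadjusted pooled rates.
Pooled: the apprenticeship track 55.0% vs the classroom track 45.0%; the apprenticeship track is higher overall.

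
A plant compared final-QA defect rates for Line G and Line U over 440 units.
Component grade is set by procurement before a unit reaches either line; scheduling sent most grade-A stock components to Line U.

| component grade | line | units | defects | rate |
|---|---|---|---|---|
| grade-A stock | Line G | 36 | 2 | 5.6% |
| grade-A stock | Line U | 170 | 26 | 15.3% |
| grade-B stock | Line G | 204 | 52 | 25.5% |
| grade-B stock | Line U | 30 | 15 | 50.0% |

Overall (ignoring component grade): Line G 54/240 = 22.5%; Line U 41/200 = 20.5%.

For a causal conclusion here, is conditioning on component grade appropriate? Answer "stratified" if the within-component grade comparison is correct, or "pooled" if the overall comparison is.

stratified

Line G is lower inside every component grade stratum but Line U is lower in aggregate. Whether to stratify depends on how component grade relates to the line.
Component grade differs across lines for reasons unrelated to any effect of the line itself, and it separately predicts the outcome — a classic confounder. We must compare within component grade levels.
Within each level — grade-A stock: 5.6% vs 15.3%; grade-B stock: 25.5% vs 50.0% — Line G is lower every time.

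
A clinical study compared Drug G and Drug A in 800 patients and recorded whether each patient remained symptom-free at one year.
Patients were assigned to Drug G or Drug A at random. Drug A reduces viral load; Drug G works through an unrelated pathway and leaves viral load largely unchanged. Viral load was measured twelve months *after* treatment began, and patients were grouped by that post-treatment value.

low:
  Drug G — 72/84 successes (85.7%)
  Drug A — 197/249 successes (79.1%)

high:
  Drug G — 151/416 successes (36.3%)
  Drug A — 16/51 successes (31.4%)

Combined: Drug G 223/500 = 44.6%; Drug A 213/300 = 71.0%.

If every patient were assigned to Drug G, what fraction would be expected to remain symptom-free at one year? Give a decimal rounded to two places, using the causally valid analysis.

0.45

The viral load-specific comparison favours Drug G throughout, but the pooled figures favour Drug A. The question is whether to condition on viral load.
Stratifying would compare drugs among patients the drugs themselves sorted into viral load groups — a form of selection on an intermediate. The unconditioned pooled rates give the total causal effect.
So P(outcome | do(Drug G)) is just the pooled rate for Drug G: 223/500 = 0.446.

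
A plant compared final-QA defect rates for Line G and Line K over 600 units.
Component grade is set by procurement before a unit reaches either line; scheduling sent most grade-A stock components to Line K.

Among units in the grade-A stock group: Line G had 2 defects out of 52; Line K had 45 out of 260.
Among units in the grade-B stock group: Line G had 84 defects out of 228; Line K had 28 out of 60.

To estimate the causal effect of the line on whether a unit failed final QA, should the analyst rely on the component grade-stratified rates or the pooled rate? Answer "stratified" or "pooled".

stratified

The component grade-specific comparison favours Line G throughout, but the pooled figures favour Line K. The question is whether to condition on component grade.
Component grade differs across lines for reasons unrelated to any effect of the line itself, and it separately predicts the outcome — a classic confounder. We must compare within component grade levels.
Within each level — grade-A stock: 3.8% vs 17.3%; grade-B stock: 36.8% vs 46.7% — Line G is lower every time.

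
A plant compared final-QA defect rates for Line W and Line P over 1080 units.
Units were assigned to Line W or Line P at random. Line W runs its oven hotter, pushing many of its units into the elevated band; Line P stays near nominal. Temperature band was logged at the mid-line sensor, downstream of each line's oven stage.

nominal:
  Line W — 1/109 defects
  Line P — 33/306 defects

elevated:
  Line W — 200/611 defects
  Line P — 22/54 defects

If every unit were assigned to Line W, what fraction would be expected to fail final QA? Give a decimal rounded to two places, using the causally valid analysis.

0.28

Line W is lower inside every in-process temperature band stratum but Line P is lower in aggregate. Whether to stratify depends on how in-process temperature band relates to the line.
In-process temperature band lies on the pathway line → in-process temperature band → outcome, so adjusting for it blocks the indirect effect. For the total causal effect of line, use the unadjusted pooled rates.
So P(outcome | do(Line W)) is just the pooled rate for Line W: 201/720 = 0.279.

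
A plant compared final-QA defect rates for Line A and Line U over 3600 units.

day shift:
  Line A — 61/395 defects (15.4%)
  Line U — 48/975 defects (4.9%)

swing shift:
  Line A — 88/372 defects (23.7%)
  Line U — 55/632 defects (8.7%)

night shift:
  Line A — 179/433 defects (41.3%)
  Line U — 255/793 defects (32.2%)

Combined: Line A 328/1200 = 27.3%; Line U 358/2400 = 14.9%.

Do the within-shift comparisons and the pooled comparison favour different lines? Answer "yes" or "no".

Within each shift level (day shift 15.4% vs 4.9%; swing shift 23.7% vs 8.7%; night shift 41.3% vs 32.2%), Line U has the lower rate every time. Pooled: 27.3% vs 14.9% — Line U has the lower rate overall. They agree.

no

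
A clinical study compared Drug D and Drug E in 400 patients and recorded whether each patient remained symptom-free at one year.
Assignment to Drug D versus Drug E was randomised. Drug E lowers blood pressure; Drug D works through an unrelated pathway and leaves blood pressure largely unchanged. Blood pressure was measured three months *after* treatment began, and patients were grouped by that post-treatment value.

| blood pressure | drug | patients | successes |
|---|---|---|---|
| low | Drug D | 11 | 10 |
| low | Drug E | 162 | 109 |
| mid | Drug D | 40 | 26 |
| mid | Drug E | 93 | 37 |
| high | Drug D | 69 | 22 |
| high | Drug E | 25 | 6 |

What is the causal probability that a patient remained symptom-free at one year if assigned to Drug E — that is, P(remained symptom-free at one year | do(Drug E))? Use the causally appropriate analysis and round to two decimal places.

Blood pressure lies on the pathway drug → blood pressure → outcome, so adjusting for it blocks the indirect effect. For the total causal effect of drug, use the unadjusted pooled rates.
So P(outcome | do(Drug E)) is just the pooled rate for Drug E: 152/280 = 0.543.

0.54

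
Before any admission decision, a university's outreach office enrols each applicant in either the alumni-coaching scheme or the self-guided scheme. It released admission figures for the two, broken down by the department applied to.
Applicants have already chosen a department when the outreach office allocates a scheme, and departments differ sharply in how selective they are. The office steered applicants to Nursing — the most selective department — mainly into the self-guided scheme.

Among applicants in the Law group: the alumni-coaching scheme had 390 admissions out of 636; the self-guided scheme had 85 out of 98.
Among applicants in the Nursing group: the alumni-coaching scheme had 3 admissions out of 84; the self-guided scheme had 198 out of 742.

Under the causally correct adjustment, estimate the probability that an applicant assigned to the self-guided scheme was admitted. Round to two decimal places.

Department is set before the outreach scheme has any effect — it is not caused by the outreach scheme — and it independently drives the outcome. That makes it a confounder, so the causal comparison is within department levels.
Standardising the self-guided scheme to the population department mix: 0.471·85/98 + 0.529·198/742 = 0.549.

0.55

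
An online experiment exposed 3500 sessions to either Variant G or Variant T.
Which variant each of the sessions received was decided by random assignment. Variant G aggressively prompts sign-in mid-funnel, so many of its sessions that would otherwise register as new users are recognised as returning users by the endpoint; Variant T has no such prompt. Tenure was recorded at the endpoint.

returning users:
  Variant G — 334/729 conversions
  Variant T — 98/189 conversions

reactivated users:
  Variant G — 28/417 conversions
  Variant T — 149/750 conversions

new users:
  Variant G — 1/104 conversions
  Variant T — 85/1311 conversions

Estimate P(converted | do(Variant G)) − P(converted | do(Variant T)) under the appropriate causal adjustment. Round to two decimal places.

Variant T is higher inside every user tenure stratum but Variant G is higher in aggregate. Whether to stratify depends on how user tenure relates to the variant.
Because the variant influences user tenure, user tenure is a post-treatment mediator, not a confounder. Stratifying on it would bias the estimate; the causal effect is the crude pooled difference.
The causal difference is the pooled difference: 0.290 − 0.148 = +0.143.

+0.14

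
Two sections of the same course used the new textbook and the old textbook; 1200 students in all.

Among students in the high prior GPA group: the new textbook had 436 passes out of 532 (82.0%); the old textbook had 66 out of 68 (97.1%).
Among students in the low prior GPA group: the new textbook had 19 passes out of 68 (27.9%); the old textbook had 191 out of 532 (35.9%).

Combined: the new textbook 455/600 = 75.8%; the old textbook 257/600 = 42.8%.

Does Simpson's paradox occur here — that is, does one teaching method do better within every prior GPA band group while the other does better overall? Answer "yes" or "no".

yes

Within each prior GPA band level (high prior GPA 82.0% vs 97.1%; low prior GPA 27.9% vs 35.9%), the old textbook has the higher rate every time. Pooled: 75.8% vs 42.8% — the new textbook has the higher rate overall. The two comparisons disagree.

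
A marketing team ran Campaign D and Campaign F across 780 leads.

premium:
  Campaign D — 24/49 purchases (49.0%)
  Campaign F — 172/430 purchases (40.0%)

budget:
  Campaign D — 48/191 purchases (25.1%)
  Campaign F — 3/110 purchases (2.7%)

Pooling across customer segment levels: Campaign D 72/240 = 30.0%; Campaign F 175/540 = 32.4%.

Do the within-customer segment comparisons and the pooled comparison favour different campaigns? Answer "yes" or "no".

yes

Within each customer segment level (premium 49.0% vs 40.0%; budget 25.1% vs 2.7%), Campaign D has the higher rate every time. Pooled: 30.0% vs 32.4% — Campaign F has the higher rate overall. The two comparisons disagree.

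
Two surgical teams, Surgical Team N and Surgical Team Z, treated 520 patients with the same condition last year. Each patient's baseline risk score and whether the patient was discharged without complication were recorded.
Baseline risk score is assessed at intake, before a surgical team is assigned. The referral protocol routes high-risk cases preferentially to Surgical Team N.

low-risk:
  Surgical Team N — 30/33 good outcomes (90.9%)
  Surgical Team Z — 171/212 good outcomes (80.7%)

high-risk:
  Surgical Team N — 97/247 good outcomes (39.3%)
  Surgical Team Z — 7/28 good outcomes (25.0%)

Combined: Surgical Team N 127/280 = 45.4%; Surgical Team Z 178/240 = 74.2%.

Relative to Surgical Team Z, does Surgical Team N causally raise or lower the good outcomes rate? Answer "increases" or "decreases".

increases

Baseline risk score is set before the surgical team has any effect — it is not caused by the surgical team — and it independently drives the outcome. That makes it a confounder, so the causal comparison is within baseline risk score levels.
Within each level — low-risk: 90.9% vs 80.7%; high-risk: 39.3% vs 25.0% — Surgical Team N is higher every time.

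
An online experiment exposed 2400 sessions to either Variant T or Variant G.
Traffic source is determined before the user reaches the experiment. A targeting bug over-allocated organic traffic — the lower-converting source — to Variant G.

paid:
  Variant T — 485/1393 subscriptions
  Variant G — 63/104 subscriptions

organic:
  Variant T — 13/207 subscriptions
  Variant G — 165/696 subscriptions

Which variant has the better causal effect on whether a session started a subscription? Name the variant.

Variant G

The traffic source-specific comparison favours Variant G throughout, but the pooled figures favour Variant T. The question is whether to condition on traffic source.
Traffic source is set before the variant has any effect — it is not caused by the variant — and it independently drives the outcome. That makes it a confounder, so the causal comparison is within traffic source levels.
Within each level — paid: 34.8% vs 60.6%; organic: 6.3% vs 23.7% — Variant G is higher every time.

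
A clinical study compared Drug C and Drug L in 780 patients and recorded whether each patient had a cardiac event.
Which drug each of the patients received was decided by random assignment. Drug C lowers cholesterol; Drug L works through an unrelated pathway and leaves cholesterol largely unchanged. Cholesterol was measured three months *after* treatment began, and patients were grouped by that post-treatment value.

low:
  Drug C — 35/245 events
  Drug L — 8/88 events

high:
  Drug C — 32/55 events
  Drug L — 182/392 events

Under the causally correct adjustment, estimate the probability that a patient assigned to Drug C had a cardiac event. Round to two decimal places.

0.22

Cholesterol is downstream of the drug. One should not condition on a consequence of treatment, so the overall rates are the right comparison.
So P(outcome | do(Drug C)) is just the pooled rate for Drug C: 67/300 = 0.223.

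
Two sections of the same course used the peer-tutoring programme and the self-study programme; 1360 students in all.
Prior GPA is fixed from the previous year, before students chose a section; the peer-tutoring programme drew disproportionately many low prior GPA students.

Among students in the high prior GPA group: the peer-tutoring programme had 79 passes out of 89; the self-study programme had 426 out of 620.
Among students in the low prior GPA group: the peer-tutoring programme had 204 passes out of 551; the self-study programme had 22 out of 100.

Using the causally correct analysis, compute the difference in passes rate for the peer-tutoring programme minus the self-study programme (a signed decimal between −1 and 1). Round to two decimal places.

+0.18

Prior GPA band differs across teaching methods for reasons unrelated to any effect of the teaching method itself, and it separately predicts the outcome — a classic confounder. We must compare within prior GPA band levels.
Adjusting over the population distribution of prior GPA band: 0.521·(0.888−0.687) + 0.479·(0.370−0.220) = +0.176.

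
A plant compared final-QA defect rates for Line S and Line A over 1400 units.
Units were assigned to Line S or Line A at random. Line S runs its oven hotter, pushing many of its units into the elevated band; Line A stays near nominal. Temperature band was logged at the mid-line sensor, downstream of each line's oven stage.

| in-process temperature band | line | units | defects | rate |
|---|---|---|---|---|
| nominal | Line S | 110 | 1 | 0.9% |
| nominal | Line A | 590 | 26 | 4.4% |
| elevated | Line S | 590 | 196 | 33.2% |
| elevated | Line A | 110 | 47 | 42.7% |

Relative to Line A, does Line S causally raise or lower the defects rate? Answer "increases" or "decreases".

Line S is lower inside every in-process temperature band stratum but Line A is lower in aggregate. Whether to stratify depends on how in-process temperature band relates to the line.
In-process temperature band is downstream of the line. One should not condition on a consequence of treatment, so the overall rates are the right comparison.
Pooled: Line S 28.1% vs Line A 10.4%; Line A is lower overall.

increases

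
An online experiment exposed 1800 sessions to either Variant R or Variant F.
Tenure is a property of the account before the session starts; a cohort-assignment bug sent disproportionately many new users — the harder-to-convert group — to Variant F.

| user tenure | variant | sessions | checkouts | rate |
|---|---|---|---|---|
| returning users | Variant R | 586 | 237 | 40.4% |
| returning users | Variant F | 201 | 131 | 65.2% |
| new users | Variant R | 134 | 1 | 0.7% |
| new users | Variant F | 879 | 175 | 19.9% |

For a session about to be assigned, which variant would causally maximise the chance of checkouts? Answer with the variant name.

Variant F

Within every user tenure level Variant F has the higher rate, yet pooled Variant R does — Simpson's reversal.
User tenure differs across variants for reasons unrelated to any effect of the variant itself, and it separately predicts the outcome — a classic confounder. We must compare within user tenure levels.
Within each level — returning users: 40.4% vs 65.2%; new users: 0.7% vs 19.9% — Variant F is higher every time.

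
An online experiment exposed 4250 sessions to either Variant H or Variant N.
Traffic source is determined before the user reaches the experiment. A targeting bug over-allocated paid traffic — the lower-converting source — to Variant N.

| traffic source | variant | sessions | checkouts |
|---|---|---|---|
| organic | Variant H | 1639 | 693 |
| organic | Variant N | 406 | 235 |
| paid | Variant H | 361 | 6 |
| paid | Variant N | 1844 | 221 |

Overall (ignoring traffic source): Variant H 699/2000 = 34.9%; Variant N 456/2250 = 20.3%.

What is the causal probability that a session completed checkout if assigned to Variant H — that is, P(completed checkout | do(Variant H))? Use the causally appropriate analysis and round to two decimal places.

The traffic source-specific comparison favours Variant N throughout, but the pooled figures favour Variant H. The question is whether to condition on traffic source.
Traffic source is set before the variant has any effect — it is not caused by the variant — and it independently drives the outcome. That makes it a confounder, so the causal comparison is within traffic source levels.
Standardising Variant H to the population traffic source mix: 0.481·693/1639 + 0.519·6/361 = 0.212.

0.21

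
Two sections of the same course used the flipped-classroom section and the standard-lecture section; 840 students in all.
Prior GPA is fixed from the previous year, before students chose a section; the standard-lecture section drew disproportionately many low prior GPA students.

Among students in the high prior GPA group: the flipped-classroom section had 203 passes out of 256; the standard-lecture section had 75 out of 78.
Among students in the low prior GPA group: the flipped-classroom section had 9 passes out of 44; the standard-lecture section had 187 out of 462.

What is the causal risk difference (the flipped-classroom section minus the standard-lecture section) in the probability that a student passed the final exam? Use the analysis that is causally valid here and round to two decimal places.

Prior GPA band satisfies the back-door criterion: it is not a descendant of the teaching method, and it blocks the spurious path from teaching method to outcome. Adjusting for it (i.e., using the within-prior GPA band rates) gives the causal effect.
Adjusting over the population distribution of prior GPA band: 0.398·(0.793−0.962) + 0.602·(0.205−0.405) = -0.188.

-0.19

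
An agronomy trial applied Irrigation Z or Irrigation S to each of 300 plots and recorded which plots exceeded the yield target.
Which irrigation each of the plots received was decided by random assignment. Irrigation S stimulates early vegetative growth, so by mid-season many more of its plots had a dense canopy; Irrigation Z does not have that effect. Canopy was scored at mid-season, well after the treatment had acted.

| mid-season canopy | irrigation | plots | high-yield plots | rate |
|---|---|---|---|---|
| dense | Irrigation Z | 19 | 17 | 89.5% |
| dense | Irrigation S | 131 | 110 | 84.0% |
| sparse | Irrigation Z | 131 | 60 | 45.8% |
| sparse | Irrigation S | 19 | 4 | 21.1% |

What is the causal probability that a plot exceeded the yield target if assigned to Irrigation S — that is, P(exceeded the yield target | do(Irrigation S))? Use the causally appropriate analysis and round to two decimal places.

Because the irrigation influences mid-season canopy, mid-season canopy is a post-treatment mediator, not a confounder. Stratifying on it would bias the estimate; the causal effect is the crude pooled difference.
So P(outcome | do(Irrigation S)) is just the pooled rate for Irrigation S: 114/150 = 0.760.

0.76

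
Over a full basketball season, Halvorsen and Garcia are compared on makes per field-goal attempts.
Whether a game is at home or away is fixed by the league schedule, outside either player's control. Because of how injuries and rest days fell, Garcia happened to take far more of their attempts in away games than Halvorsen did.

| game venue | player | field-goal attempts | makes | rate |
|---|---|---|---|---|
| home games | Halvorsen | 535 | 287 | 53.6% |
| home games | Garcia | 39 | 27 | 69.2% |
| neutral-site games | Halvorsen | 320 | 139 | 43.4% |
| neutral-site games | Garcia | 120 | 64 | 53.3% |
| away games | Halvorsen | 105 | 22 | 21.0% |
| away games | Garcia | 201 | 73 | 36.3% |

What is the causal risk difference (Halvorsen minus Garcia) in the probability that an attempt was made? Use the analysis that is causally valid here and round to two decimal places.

Within every game venue level Garcia has the higher rate, yet pooled Halvorsen does — Simpson's reversal.
Game venue differs across players for reasons unrelated to any effect of the player itself, and it separately predicts the outcome — a classic confounder. We must compare within game venue levels.
Adjusting over the population distribution of game venue: 0.435·(0.536−0.692) + 0.333·(0.434−0.533) + 0.232·(0.210−0.363) = -0.136.

-0.14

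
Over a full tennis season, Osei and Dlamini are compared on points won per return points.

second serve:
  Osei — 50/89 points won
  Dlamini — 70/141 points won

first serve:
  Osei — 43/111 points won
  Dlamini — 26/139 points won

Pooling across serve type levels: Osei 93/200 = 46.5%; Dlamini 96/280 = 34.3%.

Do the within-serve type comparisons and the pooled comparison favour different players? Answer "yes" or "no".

Within each serve type level (second serve 56.2% vs 49.6%; first serve 38.7% vs 18.7%), Osei has the higher rate every time. Pooled: 46.5% vs 34.3% — Osei has the higher rate overall. They agree.

no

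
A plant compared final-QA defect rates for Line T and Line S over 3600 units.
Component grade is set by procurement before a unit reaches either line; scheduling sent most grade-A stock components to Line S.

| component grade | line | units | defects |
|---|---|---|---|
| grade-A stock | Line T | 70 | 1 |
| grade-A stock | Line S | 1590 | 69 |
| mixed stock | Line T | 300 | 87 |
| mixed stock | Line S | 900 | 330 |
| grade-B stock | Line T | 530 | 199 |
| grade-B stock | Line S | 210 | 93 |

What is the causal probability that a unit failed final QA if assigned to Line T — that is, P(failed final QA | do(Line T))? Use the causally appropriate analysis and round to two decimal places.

0.18

Within every component grade level Line T has the lower rate, yet pooled Line S does — Simpson's reversal.
Component grade differs across lines for reasons unrelated to any effect of the line itself, and it separately predicts the outcome — a classic confounder. We must compare within component grade levels.
Standardising Line T to the population component grade mix: 0.461·1/70 + 0.333·87/300 + 0.206·199/530 = 0.180.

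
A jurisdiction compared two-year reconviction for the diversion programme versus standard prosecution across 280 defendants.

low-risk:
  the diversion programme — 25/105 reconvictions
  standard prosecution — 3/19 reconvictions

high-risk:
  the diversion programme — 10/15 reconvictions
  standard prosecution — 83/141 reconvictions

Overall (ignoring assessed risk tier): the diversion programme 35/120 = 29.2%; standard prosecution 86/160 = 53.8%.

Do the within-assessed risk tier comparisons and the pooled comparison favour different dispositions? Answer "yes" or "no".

yes

Within each assessed risk tier level (low-risk 23.8% vs 15.8%; high-risk 66.7% vs 58.9%), standard prosecution has the lower rate every time. Pooled: 29.2% vs 53.8% — the diversion programme has the lower rate overall. The two comparisons disagree.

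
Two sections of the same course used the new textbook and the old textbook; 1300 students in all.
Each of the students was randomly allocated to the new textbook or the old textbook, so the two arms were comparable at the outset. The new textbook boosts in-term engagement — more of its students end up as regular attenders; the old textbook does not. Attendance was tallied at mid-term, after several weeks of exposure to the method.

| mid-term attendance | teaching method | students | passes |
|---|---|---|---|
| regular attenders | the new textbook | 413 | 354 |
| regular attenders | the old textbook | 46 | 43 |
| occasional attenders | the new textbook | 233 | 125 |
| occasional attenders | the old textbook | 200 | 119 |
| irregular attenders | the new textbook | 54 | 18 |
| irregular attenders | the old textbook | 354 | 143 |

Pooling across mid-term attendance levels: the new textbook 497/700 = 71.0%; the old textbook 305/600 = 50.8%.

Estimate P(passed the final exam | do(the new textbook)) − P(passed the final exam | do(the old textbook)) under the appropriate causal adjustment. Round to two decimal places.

+0.20

Because the teaching method influences mid-term attendance, mid-term attendance is a post-treatment mediator, not a confounder. Stratifying on it would bias the estimate; the causal effect is the crude pooled difference.
The causal difference is the pooled difference: 0.710 − 0.508 = +0.202.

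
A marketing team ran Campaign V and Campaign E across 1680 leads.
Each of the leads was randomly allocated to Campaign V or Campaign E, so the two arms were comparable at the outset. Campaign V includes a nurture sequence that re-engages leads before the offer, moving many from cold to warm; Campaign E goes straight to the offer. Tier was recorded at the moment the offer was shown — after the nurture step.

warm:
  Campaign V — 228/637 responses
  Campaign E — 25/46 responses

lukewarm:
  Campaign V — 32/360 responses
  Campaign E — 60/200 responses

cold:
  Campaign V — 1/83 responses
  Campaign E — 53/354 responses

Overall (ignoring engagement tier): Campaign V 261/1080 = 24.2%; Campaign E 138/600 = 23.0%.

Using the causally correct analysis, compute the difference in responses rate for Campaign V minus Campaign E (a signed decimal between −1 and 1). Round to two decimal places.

Campaign E is higher inside every engagement tier stratum but Campaign V is higher in aggregate. Whether to stratify depends on how engagement tier relates to the campaign.
Engagement tier lies on the pathway campaign → engagement tier → outcome, so adjusting for it blocks the indirect effect. For the total causal effect of campaign, use the unadjusted pooled rates.
The causal difference is the pooled difference: 0.242 − 0.230 = +0.012.

+0.01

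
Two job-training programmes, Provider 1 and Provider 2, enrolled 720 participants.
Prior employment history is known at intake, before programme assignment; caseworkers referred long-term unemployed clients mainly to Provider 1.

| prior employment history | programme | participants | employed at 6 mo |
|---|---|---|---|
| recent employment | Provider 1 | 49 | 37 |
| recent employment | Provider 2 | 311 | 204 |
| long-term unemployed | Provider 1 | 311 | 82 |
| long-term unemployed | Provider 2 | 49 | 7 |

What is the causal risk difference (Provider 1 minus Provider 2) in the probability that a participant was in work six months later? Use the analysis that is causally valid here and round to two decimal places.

+0.11

Nothing the programme does changes prior employment history; the imbalance is an allocation artefact. With prior employment history also predicting the outcome, the pooled figure is confounded, and the within-stratum comparison is the causal one.
Adjusting over the population distribution of prior employment history: 0.500·(0.755−0.656) + 0.500·(0.264−0.143) = +0.110.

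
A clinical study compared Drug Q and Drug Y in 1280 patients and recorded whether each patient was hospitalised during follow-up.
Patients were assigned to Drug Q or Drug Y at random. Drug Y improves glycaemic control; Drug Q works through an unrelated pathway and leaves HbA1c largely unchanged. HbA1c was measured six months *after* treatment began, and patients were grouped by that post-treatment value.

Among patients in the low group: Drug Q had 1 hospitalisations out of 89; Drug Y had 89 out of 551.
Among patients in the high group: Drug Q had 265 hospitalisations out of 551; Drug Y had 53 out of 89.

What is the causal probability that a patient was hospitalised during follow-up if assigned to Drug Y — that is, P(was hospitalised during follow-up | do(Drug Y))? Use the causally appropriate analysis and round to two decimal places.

0.22

Stratifying would compare drugs among patients the drugs themselves sorted into HbA1c groups — a form of selection on an intermediate. The unconditioned pooled rates give the total causal effect.
So P(outcome | do(Drug Y)) is just the pooled rate for Drug Y: 142/640 = 0.222.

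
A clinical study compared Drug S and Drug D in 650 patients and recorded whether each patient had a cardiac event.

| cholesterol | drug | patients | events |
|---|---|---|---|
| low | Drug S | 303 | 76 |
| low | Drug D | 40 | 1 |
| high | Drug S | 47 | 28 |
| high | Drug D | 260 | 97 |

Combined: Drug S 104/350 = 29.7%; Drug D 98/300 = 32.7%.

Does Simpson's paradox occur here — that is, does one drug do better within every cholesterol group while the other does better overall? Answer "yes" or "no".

yes

Within each cholesterol level (low 25.1% vs 2.5%; high 59.6% vs 37.3%), Drug D has the lower rate every time. Pooled: 29.7% vs 32.7% — Drug S has the lower rate overall. The two comparisons disagree.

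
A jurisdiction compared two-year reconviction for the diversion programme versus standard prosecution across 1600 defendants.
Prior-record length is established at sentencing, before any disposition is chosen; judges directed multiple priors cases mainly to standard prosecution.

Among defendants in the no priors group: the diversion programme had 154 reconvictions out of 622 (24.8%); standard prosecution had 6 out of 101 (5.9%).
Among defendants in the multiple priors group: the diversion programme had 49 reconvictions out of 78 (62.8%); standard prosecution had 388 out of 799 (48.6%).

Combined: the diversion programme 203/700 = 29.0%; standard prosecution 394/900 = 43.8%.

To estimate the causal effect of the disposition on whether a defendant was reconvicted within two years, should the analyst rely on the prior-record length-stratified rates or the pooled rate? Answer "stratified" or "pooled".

Since prior-record length is a pre-existing factor (not a product of the disposition) and it affects the outcome on its own, it is a confounder. The stratified rates, not the pooled rate, identify the causal effect.
Within each level — no priors: 24.8% vs 5.9%; multiple priors: 62.8% vs 48.6% — standard prosecution is lower every time.

stratified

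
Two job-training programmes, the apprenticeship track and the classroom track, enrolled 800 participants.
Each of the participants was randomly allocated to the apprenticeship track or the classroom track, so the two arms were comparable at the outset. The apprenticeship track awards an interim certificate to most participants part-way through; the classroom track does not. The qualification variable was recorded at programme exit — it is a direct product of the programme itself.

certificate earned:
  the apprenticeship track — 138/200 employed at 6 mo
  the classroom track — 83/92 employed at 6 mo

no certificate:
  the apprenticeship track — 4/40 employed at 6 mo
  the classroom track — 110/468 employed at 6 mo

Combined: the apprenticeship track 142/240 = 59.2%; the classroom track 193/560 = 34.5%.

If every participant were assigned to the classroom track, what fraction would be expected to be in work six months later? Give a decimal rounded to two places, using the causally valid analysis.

0.34

Stratifying would compare programmes among participants the programmes themselves sorted into qualification attained during the programme groups — a form of selection on an intermediate. The unconditioned pooled rates give the total causal effect.
So P(outcome | do(the classroom track)) is just the pooled rate for the classroom track: 193/560 = 0.345.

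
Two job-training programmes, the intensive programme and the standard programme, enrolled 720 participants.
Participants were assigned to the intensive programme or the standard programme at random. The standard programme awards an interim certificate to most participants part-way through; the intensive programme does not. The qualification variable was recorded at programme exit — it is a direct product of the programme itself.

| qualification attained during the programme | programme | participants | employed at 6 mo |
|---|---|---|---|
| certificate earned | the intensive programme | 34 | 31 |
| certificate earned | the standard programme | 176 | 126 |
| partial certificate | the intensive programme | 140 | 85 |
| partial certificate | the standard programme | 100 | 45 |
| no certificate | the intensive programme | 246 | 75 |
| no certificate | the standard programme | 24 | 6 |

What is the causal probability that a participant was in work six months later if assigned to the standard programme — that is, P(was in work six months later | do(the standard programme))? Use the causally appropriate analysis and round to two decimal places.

0.59

The distribution of qualification attained during the programme is itself part of what the programme does — it is an intermediate outcome. Holding it fixed would remove that part of the effect; the total effect is the pooled difference.
So P(outcome | do(the standard programme)) is just the pooled rate for the standard programme: 177/300 = 0.590.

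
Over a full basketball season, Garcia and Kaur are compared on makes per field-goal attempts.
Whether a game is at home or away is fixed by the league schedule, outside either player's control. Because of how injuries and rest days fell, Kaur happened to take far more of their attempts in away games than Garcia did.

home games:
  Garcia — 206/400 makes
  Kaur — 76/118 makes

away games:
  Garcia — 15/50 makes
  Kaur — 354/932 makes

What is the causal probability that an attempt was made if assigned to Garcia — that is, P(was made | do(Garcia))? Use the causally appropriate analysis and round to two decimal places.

0.37

Here game venue is a common cause — it drives both which player a case falls under and the outcome. The crude comparison mixes populations; the stratum-specific rates are the causally relevant ones.
Standardising Garcia to the population game venue mix: 0.345·206/400 + 0.655·15/50 = 0.374.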